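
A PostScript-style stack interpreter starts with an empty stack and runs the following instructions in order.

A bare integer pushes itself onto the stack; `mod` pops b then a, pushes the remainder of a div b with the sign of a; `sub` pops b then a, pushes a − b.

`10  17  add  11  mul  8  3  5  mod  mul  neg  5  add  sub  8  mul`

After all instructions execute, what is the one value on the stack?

10  → [10]
17  → [10, 17]
add → [27]
11  → [27, 11]
mul → [297]
8   → [297, 8]
3   → [297, 8, 3]
5   → [297, 8, 3, 5]
mod → [297, 8, 3]
mul → [297, 24]
neg → [297, -24]
5   → [297, -24, 5]
add → [297, -19]
sub → [316]
8   → [316, 8]
mul → [2528]

2528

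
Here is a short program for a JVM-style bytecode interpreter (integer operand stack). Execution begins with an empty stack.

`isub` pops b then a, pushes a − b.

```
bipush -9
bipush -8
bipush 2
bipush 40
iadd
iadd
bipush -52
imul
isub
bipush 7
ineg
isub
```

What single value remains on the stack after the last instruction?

bipush -9  -> -9
bipush -8  -> -9 -8
bipush 2   -> -9 -8 2
bipush 40  -> -9 -8 2 40
iadd       -> -9 -8 42
iadd       -> -9 34
bipush -52 -> -9 34 -52
imul       -> -9 -1768
isub       -> 1759
bipush 7   -> 1759 7
ineg       -> 1759 -7
isub       -> 1766

1766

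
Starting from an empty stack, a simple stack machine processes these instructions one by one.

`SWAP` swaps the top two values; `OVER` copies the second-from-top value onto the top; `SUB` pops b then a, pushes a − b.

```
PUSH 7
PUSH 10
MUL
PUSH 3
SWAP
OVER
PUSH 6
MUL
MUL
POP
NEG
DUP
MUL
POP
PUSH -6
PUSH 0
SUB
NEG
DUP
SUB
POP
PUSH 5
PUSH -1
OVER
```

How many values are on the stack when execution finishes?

3

PUSH 7  -> [7]
PUSH 10 -> [7, 10]
MUL     -> [70]
PUSH 3  -> [70, 3]
SWAP    -> [3, 70]
OVER    -> [3, 70, 3]
PUSH 6  -> [3, 70, 3, 6]
MUL     -> [3, 70, 18]
MUL     -> [3, 1260]
POP     -> [3]
NEG     -> [-3]
DUP     -> [-3, -3]
MUL     -> [9]
POP     -> []
PUSH -6 -> [-6]
PUSH 0  -> [-6, 0]
SUB     -> [-6]
NEG     -> [6]
DUP     -> [6, 6]
SUB     -> [0]
POP     -> []
PUSH 5  -> [5]
PUSH -1 -> [5, -1]
OVER    -> [5, -1, 5]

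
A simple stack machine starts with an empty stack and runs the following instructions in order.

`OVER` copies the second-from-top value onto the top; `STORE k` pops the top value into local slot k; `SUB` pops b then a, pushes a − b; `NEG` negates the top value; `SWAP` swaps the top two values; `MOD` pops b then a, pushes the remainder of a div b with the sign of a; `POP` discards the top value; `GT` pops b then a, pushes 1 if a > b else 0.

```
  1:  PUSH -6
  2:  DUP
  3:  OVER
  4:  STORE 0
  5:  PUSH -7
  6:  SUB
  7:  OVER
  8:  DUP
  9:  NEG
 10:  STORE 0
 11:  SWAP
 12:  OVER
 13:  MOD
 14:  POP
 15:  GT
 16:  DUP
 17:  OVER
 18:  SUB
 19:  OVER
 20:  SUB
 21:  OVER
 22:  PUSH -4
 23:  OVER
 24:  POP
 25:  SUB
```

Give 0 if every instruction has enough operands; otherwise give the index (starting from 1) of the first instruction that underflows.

0

PUSH -6 : [-6]
DUP     : [-6, -6]
OVER    : [-6, -6, -6]
STORE 0 : [-6, -6]
PUSH -7 : [-6, -6, -7]
SUB     : [-6, 1]
OVER    : [-6, 1, -6]
DUP     : [-6, 1, -6, -6]
NEG     : [-6, 1, -6, 6]
STORE 0 : [-6, 1, -6]
SWAP    : [-6, -6, 1]
OVER    : [-6, -6, 1, -6]
MOD     : [-6, -6, 1]
POP     : [-6, -6]
GT      : [0]
DUP     : [0, 0]
OVER    : [0, 0, 0]
SUB     : [0, 0]
OVER    : [0, 0, 0]
SUB     : [0, 0]
OVER    : [0, 0, 0]
PUSH -4 : [0, 0, 0, -4]
OVER    : [0, 0, 0, -4, 0]
POP     : [0, 0, 0, -4]
SUB     : [0, 0, 4]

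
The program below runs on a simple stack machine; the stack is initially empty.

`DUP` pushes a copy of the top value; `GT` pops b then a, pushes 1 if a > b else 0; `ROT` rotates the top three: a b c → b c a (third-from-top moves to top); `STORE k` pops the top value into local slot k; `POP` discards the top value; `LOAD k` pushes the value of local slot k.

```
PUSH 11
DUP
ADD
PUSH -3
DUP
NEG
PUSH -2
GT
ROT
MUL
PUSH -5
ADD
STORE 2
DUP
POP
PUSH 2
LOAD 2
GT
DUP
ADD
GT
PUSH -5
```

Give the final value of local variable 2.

PUSH 11 → [11]
DUP     → [11, 11]
ADD     → [22]
PUSH -3 → [22, -3]
DUP     → [22, -3, -3]
NEG     → [22, -3, 3]
PUSH -2 → [22, -3, 3, -2]
GT      → [22, -3, 1]
ROT     → [-3, 1, 22]
MUL     → [-3, 22]
PUSH -5 → [-3, 22, -5]
ADD     → [-3, 17]
STORE 2 → [-3]
DUP     → [-3, -3]
POP     → [-3]
PUSH 2  → [-3, 2]
LOAD 2  → [-3, 2, 17]
GT      → [-3, 0]
DUP     → [-3, 0, 0]
ADD     → [-3, 0]
GT      → [0]
PUSH -5 → [0, -5]

17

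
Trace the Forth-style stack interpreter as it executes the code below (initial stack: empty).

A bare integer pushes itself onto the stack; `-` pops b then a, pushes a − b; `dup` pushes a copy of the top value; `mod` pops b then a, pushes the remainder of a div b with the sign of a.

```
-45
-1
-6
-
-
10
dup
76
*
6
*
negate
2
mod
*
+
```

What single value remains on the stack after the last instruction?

-50

-45    → -45
-1     → -45 -1
-6     → -45 -1 -6
-      → -45 5
-      → -50
10     → -50 10
dup    → -50 10 10
76     → -50 10 10 76
*      → -50 10 760
6      → -50 10 760 6
*      → -50 10 4560
negate → -50 10 -4560
2      → -50 10 -4560 2
mod    → -50 10 0
*      → -50 0
+      → -50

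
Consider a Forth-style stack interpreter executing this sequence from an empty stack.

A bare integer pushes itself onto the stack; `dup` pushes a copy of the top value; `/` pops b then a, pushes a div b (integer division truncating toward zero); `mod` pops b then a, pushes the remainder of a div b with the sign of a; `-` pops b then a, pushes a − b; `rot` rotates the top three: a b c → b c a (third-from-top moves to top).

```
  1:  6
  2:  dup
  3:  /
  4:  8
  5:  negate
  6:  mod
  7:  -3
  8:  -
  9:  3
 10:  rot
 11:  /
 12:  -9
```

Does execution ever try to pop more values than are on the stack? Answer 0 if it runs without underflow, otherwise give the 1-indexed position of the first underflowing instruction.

6      -> [6]
dup    -> [6, 6]
/      -> [1]
8      -> [1, 8]
negate -> [1, -8]
mod    -> [1]
-3     -> [1, -3]
-      -> [4]
3      -> [4, 3]
rot  — needs 3 operands, stack has 2 → underflow

10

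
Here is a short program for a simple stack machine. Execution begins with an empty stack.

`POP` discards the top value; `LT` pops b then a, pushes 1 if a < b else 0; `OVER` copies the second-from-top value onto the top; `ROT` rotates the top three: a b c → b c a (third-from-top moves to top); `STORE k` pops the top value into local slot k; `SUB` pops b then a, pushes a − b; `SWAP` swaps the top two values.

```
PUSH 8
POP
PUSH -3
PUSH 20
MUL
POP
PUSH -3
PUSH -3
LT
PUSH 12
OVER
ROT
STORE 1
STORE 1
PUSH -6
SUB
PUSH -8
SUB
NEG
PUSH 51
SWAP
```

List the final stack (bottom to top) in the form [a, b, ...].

[51, -26]

PUSH 8  -> 8
POP     -> (empty)
PUSH -3 -> -3
PUSH 20 -> -3 20
MUL     -> -60
POP     -> (empty)
PUSH -3 -> -3
PUSH -3 -> -3 -3
LT      -> 0
PUSH 12 -> 0 12
OVER    -> 0 12 0
ROT     -> 12 0 0
STORE 1 -> 12 0
STORE 1 -> 12
PUSH -6 -> 12 -6
SUB     -> 18
PUSH -8 -> 18 -8
SUB     -> 26
NEG     -> -26
PUSH 51 -> -26 51
SWAP    -> 51 -26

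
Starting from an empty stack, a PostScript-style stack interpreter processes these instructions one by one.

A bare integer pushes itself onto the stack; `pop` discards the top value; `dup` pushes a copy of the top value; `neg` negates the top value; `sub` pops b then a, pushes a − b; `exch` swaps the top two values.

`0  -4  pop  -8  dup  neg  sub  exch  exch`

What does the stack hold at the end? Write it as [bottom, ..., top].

[0, -16]

0    : 0
-4   : 0 -4
pop  : 0
-8   : 0 -8
dup  : 0 -8 -8
neg  : 0 -8 8
sub  : 0 -16
exch : -16 0
exch : 0 -16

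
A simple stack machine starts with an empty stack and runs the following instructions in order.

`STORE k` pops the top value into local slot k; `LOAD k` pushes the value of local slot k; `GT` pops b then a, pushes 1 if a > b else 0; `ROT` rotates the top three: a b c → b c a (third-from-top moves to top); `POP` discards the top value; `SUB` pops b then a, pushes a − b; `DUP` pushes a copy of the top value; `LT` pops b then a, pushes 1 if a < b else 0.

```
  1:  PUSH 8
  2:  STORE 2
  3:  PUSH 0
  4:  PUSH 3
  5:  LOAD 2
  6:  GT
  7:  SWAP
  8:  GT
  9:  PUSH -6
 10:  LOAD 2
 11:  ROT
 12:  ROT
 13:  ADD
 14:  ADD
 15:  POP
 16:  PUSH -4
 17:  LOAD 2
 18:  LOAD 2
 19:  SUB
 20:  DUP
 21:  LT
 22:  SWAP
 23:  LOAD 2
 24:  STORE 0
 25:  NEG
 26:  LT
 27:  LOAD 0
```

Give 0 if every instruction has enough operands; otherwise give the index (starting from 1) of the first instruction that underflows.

PUSH 8  -> 8
STORE 2 -> (empty)
PUSH 0  -> 0
PUSH 3  -> 0 3
LOAD 2  -> 0 3 8
GT      -> 0 0
SWAP    -> 0 0
GT      -> 0
PUSH -6 -> 0 -6
LOAD 2  -> 0 -6 8
ROT     -> -6 8 0
ROT     -> 8 0 -6
ADD     -> 8 -6
ADD     -> 2
POP     -> (empty)
PUSH -4 -> -4
LOAD 2  -> -4 8
LOAD 2  -> -4 8 8
SUB     -> -4 0
DUP     -> -4 0 0
LT      -> -4 0
SWAP    -> 0 -4
LOAD 2  -> 0 -4 8
STORE 0 -> 0 -4
NEG     -> 0 4
LT      -> 1
LOAD 0  -> 1 8

0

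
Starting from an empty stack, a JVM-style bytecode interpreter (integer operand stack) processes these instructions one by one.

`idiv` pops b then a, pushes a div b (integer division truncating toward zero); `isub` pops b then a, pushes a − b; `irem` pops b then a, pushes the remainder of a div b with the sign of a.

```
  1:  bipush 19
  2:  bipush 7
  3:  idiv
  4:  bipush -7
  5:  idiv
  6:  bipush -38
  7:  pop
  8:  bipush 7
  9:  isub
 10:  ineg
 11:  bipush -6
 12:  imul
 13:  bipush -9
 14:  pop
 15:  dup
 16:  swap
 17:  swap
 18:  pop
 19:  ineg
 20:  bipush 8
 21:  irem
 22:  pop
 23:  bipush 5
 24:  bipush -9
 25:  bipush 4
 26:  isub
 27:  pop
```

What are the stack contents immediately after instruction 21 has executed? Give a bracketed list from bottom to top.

bipush 19   [19]
bipush 7    [19, 7]
idiv        [2]
bipush -7   [2, -7]
idiv        [0]
bipush -38  [0, -38]
pop         [0]
bipush 7    [0, 7]
isub        [-7]
ineg        [7]
bipush -6   [7, -6]
imul        [-42]
bipush -9   [-42, -9]
pop         [-42]
dup         [-42, -42]
swap        [-42, -42]
swap        [-42, -42]
pop         [-42]
ineg        [42]
bipush 8    [42, 8]
irem        [2]

[2]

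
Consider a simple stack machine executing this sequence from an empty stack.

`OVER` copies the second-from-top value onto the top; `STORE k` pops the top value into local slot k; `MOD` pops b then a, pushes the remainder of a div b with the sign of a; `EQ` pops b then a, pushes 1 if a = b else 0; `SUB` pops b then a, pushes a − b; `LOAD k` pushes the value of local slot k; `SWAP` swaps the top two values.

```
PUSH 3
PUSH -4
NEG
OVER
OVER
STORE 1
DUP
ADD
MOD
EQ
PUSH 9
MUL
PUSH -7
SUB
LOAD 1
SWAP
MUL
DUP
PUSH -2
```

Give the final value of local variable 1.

PUSH 3  : [3]
PUSH -4 : [3, -4]
NEG     : [3, 4]
OVER    : [3, 4, 3]
OVER    : [3, 4, 3, 4]
STORE 1 : [3, 4, 3]
DUP     : [3, 4, 3, 3]
ADD     : [3, 4, 6]
MOD     : [3, 4]
EQ      : [0]
PUSH 9  : [0, 9]
MUL     : [0]
PUSH -7 : [0, -7]
SUB     : [7]
LOAD 1  : [7, 4]
SWAP    : [4, 7]
MUL     : [28]
DUP     : [28, 28]
PUSH -2 : [28, 28, -2]

4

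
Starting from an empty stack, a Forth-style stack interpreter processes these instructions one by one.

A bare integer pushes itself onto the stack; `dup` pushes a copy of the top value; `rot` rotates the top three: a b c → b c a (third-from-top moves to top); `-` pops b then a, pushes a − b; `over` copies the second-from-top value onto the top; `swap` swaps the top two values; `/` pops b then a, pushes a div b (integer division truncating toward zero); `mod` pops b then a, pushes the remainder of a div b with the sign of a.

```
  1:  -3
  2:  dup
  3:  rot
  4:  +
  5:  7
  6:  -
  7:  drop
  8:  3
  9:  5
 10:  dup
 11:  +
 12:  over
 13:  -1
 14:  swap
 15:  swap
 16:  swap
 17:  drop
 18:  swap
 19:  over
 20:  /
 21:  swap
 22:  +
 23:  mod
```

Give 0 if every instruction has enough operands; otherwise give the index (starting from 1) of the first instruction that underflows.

3

-3  : [-3]
dup : [-3, -3]
rot  — needs 3 operands, stack has 2 → underflow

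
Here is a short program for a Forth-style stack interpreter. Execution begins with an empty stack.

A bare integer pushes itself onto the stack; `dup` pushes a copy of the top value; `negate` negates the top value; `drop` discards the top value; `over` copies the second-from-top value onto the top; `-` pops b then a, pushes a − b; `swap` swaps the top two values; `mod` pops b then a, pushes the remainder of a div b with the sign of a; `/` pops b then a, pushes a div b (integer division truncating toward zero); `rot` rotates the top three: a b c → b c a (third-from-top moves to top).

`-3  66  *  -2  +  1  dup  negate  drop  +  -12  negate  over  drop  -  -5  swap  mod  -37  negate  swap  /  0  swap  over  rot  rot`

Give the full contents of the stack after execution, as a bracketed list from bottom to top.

-3      [-3]
66      [-3, 66]
*       [-198]
-2      [-198, -2]
+       [-200]
1       [-200, 1]
dup     [-200, 1, 1]
negate  [-200, 1, -1]
drop    [-200, 1]
+       [-199]
-12     [-199, -12]
negate  [-199, 12]
over    [-199, 12, -199]
drop    [-199, 12]
-       [-211]
-5      [-211, -5]
swap    [-5, -211]
mod     [-5]
-37     [-5, -37]
negate  [-5, 37]
swap    [37, -5]
/       [-7]
0       [-7, 0]
swap    [0, -7]
over    [0, -7, 0]
rot     [-7, 0, 0]
rot     [0, 0, -7]

[0, 0, -7]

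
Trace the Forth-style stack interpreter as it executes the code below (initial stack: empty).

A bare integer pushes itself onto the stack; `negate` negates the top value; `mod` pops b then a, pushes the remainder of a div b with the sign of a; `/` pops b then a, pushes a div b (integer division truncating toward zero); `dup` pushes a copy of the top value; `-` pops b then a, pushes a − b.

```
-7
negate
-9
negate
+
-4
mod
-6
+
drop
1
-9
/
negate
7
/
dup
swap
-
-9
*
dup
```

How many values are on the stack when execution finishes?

-7      [-7]
negate  [7]
-9      [7, -9]
negate  [7, 9]
+       [16]
-4      [16, -4]
mod     [0]
-6      [0, -6]
+       [-6]
drop    []
1       [1]
-9      [1, -9]
/       [0]
negate  [0]
7       [0, 7]
/       [0]
dup     [0, 0]
swap    [0, 0]
-       [0]
-9      [0, -9]
*       [0]
dup     [0, 0]

2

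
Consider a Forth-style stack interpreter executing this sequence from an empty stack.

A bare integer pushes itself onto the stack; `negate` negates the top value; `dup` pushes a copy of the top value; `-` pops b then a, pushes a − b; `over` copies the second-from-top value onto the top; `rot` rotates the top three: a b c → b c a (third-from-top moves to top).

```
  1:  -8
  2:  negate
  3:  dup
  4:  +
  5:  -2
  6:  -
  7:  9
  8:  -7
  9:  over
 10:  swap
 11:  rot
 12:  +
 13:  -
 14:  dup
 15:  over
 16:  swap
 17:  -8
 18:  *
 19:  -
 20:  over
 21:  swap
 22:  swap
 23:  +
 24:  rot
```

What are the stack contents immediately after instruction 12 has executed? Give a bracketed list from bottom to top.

-8      [-8]
negate  [8]
dup     [8, 8]
+       [16]
-2      [16, -2]
-       [18]
9       [18, 9]
-7      [18, 9, -7]
over    [18, 9, -7, 9]
swap    [18, 9, 9, -7]
rot     [18, 9, -7, 9]
+       [18, 9, 2]

[18, 9, 2]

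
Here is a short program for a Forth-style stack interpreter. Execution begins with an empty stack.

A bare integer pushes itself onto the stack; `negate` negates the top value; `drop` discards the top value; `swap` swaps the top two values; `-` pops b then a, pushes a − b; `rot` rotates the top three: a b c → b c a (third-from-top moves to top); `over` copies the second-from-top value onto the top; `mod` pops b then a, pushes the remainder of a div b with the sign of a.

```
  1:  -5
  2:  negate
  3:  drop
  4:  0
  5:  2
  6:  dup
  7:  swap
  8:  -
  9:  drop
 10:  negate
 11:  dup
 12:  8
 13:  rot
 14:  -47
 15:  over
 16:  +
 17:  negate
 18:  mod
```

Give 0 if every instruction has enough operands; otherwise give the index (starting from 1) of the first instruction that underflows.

0

-5     → -5
negate → 5
drop   → (empty)
0      → 0
2      → 0 2
dup    → 0 2 2
swap   → 0 2 2
-      → 0 0
drop   → 0
negate → 0
dup    → 0 0
8      → 0 0 8
rot    → 0 8 0
-47    → 0 8 0 -47
over   → 0 8 0 -47 0
+      → 0 8 0 -47
negate → 0 8 0 47
mod    → 0 8 0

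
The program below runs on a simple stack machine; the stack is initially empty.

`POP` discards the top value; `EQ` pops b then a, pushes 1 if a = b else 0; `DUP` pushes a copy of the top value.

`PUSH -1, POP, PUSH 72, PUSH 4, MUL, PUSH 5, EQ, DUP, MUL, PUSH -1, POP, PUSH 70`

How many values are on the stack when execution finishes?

2

PUSH -1  [-1]
POP      []
PUSH 72  [72]
PUSH 4   [72, 4]
MUL      [288]
PUSH 5   [288, 5]
EQ       [0]
DUP      [0, 0]
MUL      [0]
PUSH -1  [0, -1]
POP      [0]
PUSH 70  [0, 70]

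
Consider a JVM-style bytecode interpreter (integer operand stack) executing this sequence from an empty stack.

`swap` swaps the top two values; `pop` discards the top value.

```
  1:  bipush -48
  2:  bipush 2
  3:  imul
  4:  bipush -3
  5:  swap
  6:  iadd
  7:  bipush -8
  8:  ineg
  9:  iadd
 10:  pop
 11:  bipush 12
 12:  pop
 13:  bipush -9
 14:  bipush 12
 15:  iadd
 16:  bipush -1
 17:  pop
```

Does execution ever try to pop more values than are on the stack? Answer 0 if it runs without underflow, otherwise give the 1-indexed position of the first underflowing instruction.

bipush -48 -> [-48]
bipush 2   -> [-48, 2]
imul       -> [-96]
bipush -3  -> [-96, -3]
swap       -> [-3, -96]
iadd       -> [-99]
bipush -8  -> [-99, -8]
ineg       -> [-99, 8]
iadd       -> [-91]
pop        -> []
bipush 12  -> [12]
pop        -> []
bipush -9  -> [-9]
bipush 12  -> [-9, 12]
iadd       -> [3]
bipush -1  -> [3, -1]
pop        -> [3]

0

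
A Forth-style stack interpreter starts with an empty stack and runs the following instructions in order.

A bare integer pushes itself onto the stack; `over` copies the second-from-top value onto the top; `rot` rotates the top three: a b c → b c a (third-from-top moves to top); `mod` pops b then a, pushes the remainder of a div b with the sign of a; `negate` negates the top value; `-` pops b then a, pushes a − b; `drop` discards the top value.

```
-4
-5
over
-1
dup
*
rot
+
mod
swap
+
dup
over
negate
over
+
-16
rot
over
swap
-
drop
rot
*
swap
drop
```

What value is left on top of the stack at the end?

64

-4     : [-4]
-5     : [-4, -5]
over   : [-4, -5, -4]
-1     : [-4, -5, -4, -1]
dup    : [-4, -5, -4, -1, -1]
*      : [-4, -5, -4, 1]
rot    : [-4, -4, 1, -5]
+      : [-4, -4, -4]
mod    : [-4, 0]
swap   : [0, -4]
+      : [-4]
dup    : [-4, -4]
over   : [-4, -4, -4]
negate : [-4, -4, 4]
over   : [-4, -4, 4, -4]
+      : [-4, -4, 0]
-16    : [-4, -4, 0, -16]
rot    : [-4, 0, -16, -4]
over   : [-4, 0, -16, -4, -16]
swap   : [-4, 0, -16, -16, -4]
-      : [-4, 0, -16, -12]
drop   : [-4, 0, -16]
rot    : [0, -16, -4]
*      : [0, 64]
swap   : [64, 0]
drop   : [64]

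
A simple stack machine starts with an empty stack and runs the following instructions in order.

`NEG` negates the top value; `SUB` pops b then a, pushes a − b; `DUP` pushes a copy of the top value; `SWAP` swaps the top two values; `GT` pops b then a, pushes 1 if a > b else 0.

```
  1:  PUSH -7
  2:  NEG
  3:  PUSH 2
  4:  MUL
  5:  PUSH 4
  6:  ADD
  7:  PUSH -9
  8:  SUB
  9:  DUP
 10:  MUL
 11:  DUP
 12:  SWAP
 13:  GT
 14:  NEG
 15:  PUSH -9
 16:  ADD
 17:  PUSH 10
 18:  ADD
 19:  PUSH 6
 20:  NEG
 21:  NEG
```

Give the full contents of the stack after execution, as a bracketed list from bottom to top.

PUSH -7  [-7]
NEG      [7]
PUSH 2   [7, 2]
MUL      [14]
PUSH 4   [14, 4]
ADD      [18]
PUSH -9  [18, -9]
SUB      [27]
DUP      [27, 27]
MUL      [729]
DUP      [729, 729]
SWAP     [729, 729]
GT       [0]
NEG      [0]
PUSH -9  [0, -9]
ADD      [-9]
PUSH 10  [-9, 10]
ADD      [1]
PUSH 6   [1, 6]
NEG      [1, -6]
NEG      [1, 6]

[1, 6]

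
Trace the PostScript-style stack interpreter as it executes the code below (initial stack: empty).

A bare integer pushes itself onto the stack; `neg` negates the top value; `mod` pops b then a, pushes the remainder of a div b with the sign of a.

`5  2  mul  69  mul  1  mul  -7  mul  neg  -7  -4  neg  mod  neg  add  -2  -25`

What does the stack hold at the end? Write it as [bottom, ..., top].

5    5
2    5 2
mul  10
69   10 69
mul  690
1    690 1
mul  690
-7   690 -7
mul  -4830
neg  4830
-7   4830 -7
-4   4830 -7 -4
neg  4830 -7 4
mod  4830 -3
neg  4830 3
add  4833
-2   4833 -2
-25  4833 -2 -25

[4833, -2, -25]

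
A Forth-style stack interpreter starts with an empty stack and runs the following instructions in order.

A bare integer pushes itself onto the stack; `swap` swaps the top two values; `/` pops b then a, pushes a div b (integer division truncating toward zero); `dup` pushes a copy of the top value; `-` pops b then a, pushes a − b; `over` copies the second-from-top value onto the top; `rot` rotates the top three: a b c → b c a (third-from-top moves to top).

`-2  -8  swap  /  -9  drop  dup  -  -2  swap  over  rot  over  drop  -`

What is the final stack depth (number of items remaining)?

-2   -> [-2]
-8   -> [-2, -8]
swap -> [-8, -2]
/    -> [4]
-9   -> [4, -9]
drop -> [4]
dup  -> [4, 4]
-    -> [0]
-2   -> [0, -2]
swap -> [-2, 0]
over -> [-2, 0, -2]
rot  -> [0, -2, -2]
over -> [0, -2, -2, -2]
drop -> [0, -2, -2]
-    -> [0, 0]

2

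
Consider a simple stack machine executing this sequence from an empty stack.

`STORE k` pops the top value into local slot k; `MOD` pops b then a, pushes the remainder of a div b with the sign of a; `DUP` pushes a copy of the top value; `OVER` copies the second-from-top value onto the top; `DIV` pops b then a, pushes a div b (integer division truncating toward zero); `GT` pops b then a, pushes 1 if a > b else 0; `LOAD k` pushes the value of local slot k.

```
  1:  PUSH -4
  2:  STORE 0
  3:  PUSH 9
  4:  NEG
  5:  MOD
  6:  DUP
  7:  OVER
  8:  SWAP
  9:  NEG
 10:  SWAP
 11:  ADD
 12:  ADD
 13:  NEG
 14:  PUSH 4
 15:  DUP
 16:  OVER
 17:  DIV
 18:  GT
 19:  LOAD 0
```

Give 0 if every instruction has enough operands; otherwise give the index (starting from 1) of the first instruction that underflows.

5

PUSH -4  -4
STORE 0  (empty)
PUSH 9   9
NEG      -9
MOD  — needs 2 operands, stack has 1 → underflow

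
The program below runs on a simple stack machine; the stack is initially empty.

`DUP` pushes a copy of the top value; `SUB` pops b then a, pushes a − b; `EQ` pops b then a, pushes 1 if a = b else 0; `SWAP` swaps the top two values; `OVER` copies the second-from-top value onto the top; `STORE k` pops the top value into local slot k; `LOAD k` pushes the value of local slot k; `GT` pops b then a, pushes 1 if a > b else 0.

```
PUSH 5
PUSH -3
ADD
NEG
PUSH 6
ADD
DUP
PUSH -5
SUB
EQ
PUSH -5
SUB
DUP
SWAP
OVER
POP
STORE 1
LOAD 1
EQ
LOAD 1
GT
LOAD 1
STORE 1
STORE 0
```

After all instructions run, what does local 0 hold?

0

PUSH 5   [5]
PUSH -3  [5, -3]
ADD      [2]
NEG      [-2]
PUSH 6   [-2, 6]
ADD      [4]
DUP      [4, 4]
PUSH -5  [4, 4, -5]
SUB      [4, 9]
EQ       [0]
PUSH -5  [0, -5]
SUB      [5]
DUP      [5, 5]
SWAP     [5, 5]
OVER     [5, 5, 5]
POP      [5, 5]
STORE 1  [5]
LOAD 1   [5, 5]
EQ       [1]
LOAD 1   [1, 5]
GT       [0]
LOAD 1   [0, 5]
STORE 1  [0]
STORE 0  []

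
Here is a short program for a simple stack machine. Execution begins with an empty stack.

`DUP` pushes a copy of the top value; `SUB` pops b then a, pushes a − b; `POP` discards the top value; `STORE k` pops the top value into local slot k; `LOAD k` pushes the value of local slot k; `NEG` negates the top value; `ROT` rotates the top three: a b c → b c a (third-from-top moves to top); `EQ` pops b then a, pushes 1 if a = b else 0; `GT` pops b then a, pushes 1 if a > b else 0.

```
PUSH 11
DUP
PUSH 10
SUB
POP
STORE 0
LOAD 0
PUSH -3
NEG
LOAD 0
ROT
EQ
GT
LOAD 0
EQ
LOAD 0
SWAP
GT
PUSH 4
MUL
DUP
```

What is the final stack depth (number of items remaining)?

2

PUSH 11  [11]
DUP      [11, 11]
PUSH 10  [11, 11, 10]
SUB      [11, 1]
POP      [11]
STORE 0  []
LOAD 0   [11]
PUSH -3  [11, -3]
NEG      [11, 3]
LOAD 0   [11, 3, 11]
ROT      [3, 11, 11]
EQ       [3, 1]
GT       [1]
LOAD 0   [1, 11]
EQ       [0]
LOAD 0   [0, 11]
SWAP     [11, 0]
GT       [1]
PUSH 4   [1, 4]
MUL      [4]
DUP      [4, 4]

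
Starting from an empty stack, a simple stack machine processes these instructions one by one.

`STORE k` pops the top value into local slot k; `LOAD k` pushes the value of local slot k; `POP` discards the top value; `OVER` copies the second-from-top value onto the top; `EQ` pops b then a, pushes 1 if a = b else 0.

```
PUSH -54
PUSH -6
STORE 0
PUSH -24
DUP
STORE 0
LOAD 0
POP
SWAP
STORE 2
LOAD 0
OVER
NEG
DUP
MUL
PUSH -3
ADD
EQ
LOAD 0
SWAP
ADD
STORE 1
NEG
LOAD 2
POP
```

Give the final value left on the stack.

24

PUSH -54 → -54
PUSH -6  → -54 -6
STORE 0  → -54
PUSH -24 → -54 -24
DUP      → -54 -24 -24
STORE 0  → -54 -24
LOAD 0   → -54 -24 -24
POP      → -54 -24
SWAP     → -24 -54
STORE 2  → -24
LOAD 0   → -24 -24
OVER     → -24 -24 -24
NEG      → -24 -24 24
DUP      → -24 -24 24 24
MUL      → -24 -24 576
PUSH -3  → -24 -24 576 -3
ADD      → -24 -24 573
EQ       → -24 0
LOAD 0   → -24 0 -24
SWAP     → -24 -24 0
ADD      → -24 -24
STORE 1  → -24
NEG      → 24
LOAD 2   → 24 -54
POP      → 24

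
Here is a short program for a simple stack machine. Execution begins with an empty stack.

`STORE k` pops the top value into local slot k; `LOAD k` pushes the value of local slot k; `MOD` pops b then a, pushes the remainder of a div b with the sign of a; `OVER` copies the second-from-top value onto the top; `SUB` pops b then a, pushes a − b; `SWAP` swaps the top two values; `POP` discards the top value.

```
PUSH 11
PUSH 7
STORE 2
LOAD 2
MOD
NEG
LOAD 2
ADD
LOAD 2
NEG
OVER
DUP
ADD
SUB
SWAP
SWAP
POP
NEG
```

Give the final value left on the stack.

PUSH 11 -> 11
PUSH 7  -> 11 7
STORE 2 -> 11
LOAD 2  -> 11 7
MOD     -> 4
NEG     -> -4
LOAD 2  -> -4 7
ADD     -> 3
LOAD 2  -> 3 7
NEG     -> 3 -7
OVER    -> 3 -7 3
DUP     -> 3 -7 3 3
ADD     -> 3 -7 6
SUB     -> 3 -13
SWAP    -> -13 3
SWAP    -> 3 -13
POP     -> 3
NEG     -> -3

-3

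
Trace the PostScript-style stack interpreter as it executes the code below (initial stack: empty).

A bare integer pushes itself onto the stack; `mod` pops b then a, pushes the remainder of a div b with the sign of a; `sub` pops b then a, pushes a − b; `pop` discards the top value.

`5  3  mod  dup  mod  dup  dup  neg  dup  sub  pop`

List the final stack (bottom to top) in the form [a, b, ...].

5    [5]
3    [5, 3]
mod  [2]
dup  [2, 2]
mod  [0]
dup  [0, 0]
dup  [0, 0, 0]
neg  [0, 0, 0]
dup  [0, 0, 0, 0]
sub  [0, 0, 0]
pop  [0, 0]

[0, 0]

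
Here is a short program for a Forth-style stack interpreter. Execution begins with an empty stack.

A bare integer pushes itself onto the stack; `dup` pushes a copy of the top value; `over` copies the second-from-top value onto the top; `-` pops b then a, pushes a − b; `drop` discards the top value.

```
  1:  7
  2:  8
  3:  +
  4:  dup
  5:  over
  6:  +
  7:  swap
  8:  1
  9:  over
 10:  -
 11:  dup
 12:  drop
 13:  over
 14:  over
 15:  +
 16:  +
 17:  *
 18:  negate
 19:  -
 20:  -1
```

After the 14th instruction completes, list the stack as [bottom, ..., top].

[30, 15, -14, 15, -14]

7    -> [7]
8    -> [7, 8]
+    -> [15]
dup  -> [15, 15]
over -> [15, 15, 15]
+    -> [15, 30]
swap -> [30, 15]
1    -> [30, 15, 1]
over -> [30, 15, 1, 15]
-    -> [30, 15, -14]
dup  -> [30, 15, -14, -14]
drop -> [30, 15, -14]
over -> [30, 15, -14, 15]
over -> [30, 15, -14, 15, -14]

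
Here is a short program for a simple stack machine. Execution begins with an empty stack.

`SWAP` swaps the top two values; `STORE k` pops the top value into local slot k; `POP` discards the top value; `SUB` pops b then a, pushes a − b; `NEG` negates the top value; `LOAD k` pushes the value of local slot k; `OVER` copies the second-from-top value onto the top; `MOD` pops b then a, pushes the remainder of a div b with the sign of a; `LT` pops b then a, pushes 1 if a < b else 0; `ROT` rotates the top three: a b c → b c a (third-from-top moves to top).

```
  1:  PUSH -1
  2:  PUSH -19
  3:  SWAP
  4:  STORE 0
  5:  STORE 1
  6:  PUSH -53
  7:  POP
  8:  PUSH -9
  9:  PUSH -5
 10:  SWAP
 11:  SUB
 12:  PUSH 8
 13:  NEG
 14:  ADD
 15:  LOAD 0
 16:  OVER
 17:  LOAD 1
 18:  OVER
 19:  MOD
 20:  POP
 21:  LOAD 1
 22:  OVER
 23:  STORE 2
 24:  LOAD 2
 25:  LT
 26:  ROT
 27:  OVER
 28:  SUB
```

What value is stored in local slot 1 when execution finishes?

PUSH -1  -> [-1]
PUSH -19 -> [-1, -19]
SWAP     -> [-19, -1]
STORE 0  -> [-19]
STORE 1  -> []
PUSH -53 -> [-53]
POP      -> []
PUSH -9  -> [-9]
PUSH -5  -> [-9, -5]
SWAP     -> [-5, -9]
SUB      -> [4]
PUSH 8   -> [4, 8]
NEG      -> [4, -8]
ADD      -> [-4]
LOAD 0   -> [-4, -1]
OVER     -> [-4, -1, -4]
LOAD 1   -> [-4, -1, -4, -19]
OVER     -> [-4, -1, -4, -19, -4]
MOD      -> [-4, -1, -4, -3]
POP      -> [-4, -1, -4]
LOAD 1   -> [-4, -1, -4, -19]
OVER     -> [-4, -1, -4, -19, -4]
STORE 2  -> [-4, -1, -4, -19]
LOAD 2   -> [-4, -1, -4, -19, -4]
LT       -> [-4, -1, -4, 1]
ROT      -> [-4, -4, 1, -1]
OVER     -> [-4, -4, 1, -1, 1]
SUB      -> [-4, -4, 1, -2]

-19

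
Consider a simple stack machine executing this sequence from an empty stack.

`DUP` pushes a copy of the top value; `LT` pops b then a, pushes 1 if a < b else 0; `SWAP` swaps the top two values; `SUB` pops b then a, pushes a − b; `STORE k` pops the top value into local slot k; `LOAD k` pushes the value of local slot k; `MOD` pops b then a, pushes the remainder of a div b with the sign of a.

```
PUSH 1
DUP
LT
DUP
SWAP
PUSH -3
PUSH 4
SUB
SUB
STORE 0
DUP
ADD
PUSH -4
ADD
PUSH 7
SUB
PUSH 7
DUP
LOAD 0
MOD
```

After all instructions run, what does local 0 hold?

7

PUSH 1  : [1]
DUP     : [1, 1]
LT      : [0]
DUP     : [0, 0]
SWAP    : [0, 0]
PUSH -3 : [0, 0, -3]
PUSH 4  : [0, 0, -3, 4]
SUB     : [0, 0, -7]
SUB     : [0, 7]
STORE 0 : [0]
DUP     : [0, 0]
ADD     : [0]
PUSH -4 : [0, -4]
ADD     : [-4]
PUSH 7  : [-4, 7]
SUB     : [-11]
PUSH 7  : [-11, 7]
DUP     : [-11, 7, 7]
LOAD 0  : [-11, 7, 7, 7]
MOD     : [-11, 7, 0]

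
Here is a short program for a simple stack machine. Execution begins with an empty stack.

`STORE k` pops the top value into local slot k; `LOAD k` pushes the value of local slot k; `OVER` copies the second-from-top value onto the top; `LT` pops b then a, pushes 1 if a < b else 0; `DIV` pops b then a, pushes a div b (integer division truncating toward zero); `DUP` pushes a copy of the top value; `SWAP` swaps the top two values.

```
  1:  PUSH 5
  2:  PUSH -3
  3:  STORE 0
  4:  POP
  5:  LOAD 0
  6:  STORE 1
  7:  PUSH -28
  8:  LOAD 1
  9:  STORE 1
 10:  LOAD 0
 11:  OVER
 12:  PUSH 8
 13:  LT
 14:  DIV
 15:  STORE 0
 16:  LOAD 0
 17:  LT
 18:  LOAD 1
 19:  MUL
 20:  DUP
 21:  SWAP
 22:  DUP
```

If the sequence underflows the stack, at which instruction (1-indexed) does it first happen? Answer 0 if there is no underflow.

PUSH 5   : 5
PUSH -3  : 5 -3
STORE 0  : 5
POP      : (empty)
LOAD 0   : -3
STORE 1  : (empty)
PUSH -28 : -28
LOAD 1   : -28 -3
STORE 1  : -28
LOAD 0   : -28 -3
OVER     : -28 -3 -28
PUSH 8   : -28 -3 -28 8
LT       : -28 -3 1
DIV      : -28 -3
STORE 0  : -28
LOAD 0   : -28 -3
LT       : 1
LOAD 1   : 1 -3
MUL      : -3
DUP      : -3 -3
SWAP     : -3 -3
DUP      : -3 -3 -3

0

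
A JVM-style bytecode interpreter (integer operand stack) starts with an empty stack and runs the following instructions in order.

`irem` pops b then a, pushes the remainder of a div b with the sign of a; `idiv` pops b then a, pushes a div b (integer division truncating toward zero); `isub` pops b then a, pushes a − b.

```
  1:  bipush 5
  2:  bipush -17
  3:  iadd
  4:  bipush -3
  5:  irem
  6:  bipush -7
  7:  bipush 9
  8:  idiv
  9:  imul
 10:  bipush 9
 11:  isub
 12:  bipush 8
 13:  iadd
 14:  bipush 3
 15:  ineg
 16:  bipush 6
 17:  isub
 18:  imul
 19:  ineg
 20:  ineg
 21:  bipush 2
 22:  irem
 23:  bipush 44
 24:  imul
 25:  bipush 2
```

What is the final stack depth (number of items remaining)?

bipush 5    5
bipush -17  5 -17
iadd        -12
bipush -3   -12 -3
irem        0
bipush -7   0 -7
bipush 9    0 -7 9
idiv        0 0
imul        0
bipush 9    0 9
isub        -9
bipush 8    -9 8
iadd        -1
bipush 3    -1 3
ineg        -1 -3
bipush 6    -1 -3 6
isub        -1 -9
imul        9
ineg        -9
ineg        9
bipush 2    9 2
irem        1
bipush 44   1 44
imul        44
bipush 2    44 2

2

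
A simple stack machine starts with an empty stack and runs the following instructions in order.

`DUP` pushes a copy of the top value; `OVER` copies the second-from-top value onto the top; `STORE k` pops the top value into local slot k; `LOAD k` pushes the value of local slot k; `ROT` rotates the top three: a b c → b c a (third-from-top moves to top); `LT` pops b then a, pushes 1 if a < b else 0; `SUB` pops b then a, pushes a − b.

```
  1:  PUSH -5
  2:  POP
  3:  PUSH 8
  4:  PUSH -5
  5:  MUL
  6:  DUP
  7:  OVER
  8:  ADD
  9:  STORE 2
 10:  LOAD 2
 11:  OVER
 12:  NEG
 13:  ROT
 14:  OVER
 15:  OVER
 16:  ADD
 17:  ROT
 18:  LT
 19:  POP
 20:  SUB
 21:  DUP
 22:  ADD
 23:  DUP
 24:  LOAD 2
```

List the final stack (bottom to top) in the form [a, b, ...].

PUSH -5 -> [-5]
POP     -> []
PUSH 8  -> [8]
PUSH -5 -> [8, -5]
MUL     -> [-40]
DUP     -> [-40, -40]
OVER    -> [-40, -40, -40]
ADD     -> [-40, -80]
STORE 2 -> [-40]
LOAD 2  -> [-40, -80]
OVER    -> [-40, -80, -40]
NEG     -> [-40, -80, 40]
ROT     -> [-80, 40, -40]
OVER    -> [-80, 40, -40, 40]
OVER    -> [-80, 40, -40, 40, -40]
ADD     -> [-80, 40, -40, 0]
ROT     -> [-80, -40, 0, 40]
LT      -> [-80, -40, 1]
POP     -> [-80, -40]
SUB     -> [-40]
DUP     -> [-40, -40]
ADD     -> [-80]
DUP     -> [-80, -80]
LOAD 2  -> [-80, -80, -80]

[-80, -80, -80]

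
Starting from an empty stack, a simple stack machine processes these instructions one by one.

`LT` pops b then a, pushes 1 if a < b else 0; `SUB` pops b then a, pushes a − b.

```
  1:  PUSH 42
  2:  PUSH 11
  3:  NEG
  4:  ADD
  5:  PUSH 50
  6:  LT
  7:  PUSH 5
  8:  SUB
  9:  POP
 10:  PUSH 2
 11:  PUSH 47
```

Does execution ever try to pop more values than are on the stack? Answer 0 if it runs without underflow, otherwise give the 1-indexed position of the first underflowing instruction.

PUSH 42 → 42
PUSH 11 → 42 11
NEG     → 42 -11
ADD     → 31
PUSH 50 → 31 50
LT      → 1
PUSH 5  → 1 5
SUB     → -4
POP     → (empty)
PUSH 2  → 2
PUSH 47 → 2 47

0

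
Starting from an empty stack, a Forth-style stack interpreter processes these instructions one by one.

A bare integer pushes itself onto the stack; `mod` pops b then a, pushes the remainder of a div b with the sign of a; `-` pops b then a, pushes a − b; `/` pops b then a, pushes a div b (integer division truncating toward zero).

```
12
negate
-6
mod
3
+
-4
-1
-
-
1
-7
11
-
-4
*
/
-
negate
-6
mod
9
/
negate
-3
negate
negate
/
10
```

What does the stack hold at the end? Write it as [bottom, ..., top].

[0, 10]

12     -> 12
negate -> -12
-6     -> -12 -6
mod    -> 0
3      -> 0 3
+      -> 3
-4     -> 3 -4
-1     -> 3 -4 -1
-      -> 3 -3
-      -> 6
1      -> 6 1
-7     -> 6 1 -7
11     -> 6 1 -7 11
-      -> 6 1 -18
-4     -> 6 1 -18 -4
*      -> 6 1 72
/      -> 6 0
-      -> 6
negate -> -6
-6     -> -6 -6
mod    -> 0
9      -> 0 9
/      -> 0
negate -> 0
-3     -> 0 -3
negate -> 0 3
negate -> 0 -3
/      -> 0
10     -> 0 10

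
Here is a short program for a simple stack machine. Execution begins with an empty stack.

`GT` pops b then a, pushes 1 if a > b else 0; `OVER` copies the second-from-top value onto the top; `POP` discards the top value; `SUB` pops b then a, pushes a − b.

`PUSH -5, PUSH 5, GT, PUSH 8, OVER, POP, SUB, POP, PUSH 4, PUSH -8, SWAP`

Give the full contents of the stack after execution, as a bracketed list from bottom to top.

[-8, 4]

PUSH -5 → [-5]
PUSH 5  → [-5, 5]
GT      → [0]
PUSH 8  → [0, 8]
OVER    → [0, 8, 0]
POP     → [0, 8]
SUB     → [-8]
POP     → []
PUSH 4  → [4]
PUSH -8 → [4, -8]
SWAP    → [-8, 4]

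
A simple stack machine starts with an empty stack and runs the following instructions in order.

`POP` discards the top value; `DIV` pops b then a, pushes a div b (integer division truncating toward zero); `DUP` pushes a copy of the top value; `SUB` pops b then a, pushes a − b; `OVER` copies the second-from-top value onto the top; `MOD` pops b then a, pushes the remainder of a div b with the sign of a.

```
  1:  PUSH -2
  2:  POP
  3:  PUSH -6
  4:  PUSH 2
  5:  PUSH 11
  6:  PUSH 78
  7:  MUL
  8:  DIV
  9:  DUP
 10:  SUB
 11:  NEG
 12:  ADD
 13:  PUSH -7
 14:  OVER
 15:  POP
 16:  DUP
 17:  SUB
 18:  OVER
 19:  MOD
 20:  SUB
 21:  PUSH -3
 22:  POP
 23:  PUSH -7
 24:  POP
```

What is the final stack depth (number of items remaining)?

1

PUSH -2  -2
POP      (empty)
PUSH -6  -6
PUSH 2   -6 2
PUSH 11  -6 2 11
PUSH 78  -6 2 11 78
MUL      -6 2 858
DIV      -6 0
DUP      -6 0 0
SUB      -6 0
NEG      -6 0
ADD      -6
PUSH -7  -6 -7
OVER     -6 -7 -6
POP      -6 -7
DUP      -6 -7 -7
SUB      -6 0
OVER     -6 0 -6
MOD      -6 0
SUB      -6
PUSH -3  -6 -3
POP      -6
PUSH -7  -6 -7
POP      -6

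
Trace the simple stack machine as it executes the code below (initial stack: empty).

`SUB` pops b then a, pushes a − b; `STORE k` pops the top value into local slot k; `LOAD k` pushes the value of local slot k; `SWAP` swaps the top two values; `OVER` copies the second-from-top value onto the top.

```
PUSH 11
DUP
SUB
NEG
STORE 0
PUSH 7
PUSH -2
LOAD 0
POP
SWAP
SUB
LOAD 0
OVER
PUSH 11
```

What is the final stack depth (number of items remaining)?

PUSH 11  [11]
DUP      [11, 11]
SUB      [0]
NEG      [0]
STORE 0  []
PUSH 7   [7]
PUSH -2  [7, -2]
LOAD 0   [7, -2, 0]
POP      [7, -2]
SWAP     [-2, 7]
SUB      [-9]
LOAD 0   [-9, 0]
OVER     [-9, 0, -9]
PUSH 11  [-9, 0, -9, 11]

4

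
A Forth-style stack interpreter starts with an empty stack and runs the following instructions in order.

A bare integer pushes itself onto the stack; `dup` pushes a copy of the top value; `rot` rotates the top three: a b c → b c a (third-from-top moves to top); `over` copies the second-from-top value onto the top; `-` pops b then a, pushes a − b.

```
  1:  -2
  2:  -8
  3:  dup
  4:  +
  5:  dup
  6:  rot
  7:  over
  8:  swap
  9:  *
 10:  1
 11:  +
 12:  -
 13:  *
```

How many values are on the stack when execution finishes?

-2   -> -2
-8   -> -2 -8
dup  -> -2 -8 -8
+    -> -2 -16
dup  -> -2 -16 -16
rot  -> -16 -16 -2
over -> -16 -16 -2 -16
swap -> -16 -16 -16 -2
*    -> -16 -16 32
1    -> -16 -16 32 1
+    -> -16 -16 33
-    -> -16 -49
*    -> 784

1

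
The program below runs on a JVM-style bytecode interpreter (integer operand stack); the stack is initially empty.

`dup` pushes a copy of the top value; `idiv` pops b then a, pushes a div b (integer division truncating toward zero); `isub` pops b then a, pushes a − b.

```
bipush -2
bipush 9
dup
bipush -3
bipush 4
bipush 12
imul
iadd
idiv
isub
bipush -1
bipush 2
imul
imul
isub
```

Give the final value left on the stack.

16

bipush -2 : [-2]
bipush 9  : [-2, 9]
dup       : [-2, 9, 9]
bipush -3 : [-2, 9, 9, -3]
bipush 4  : [-2, 9, 9, -3, 4]
bipush 12 : [-2, 9, 9, -3, 4, 12]
imul      : [-2, 9, 9, -3, 48]
iadd      : [-2, 9, 9, 45]
idiv      : [-2, 9, 0]
isub      : [-2, 9]
bipush -1 : [-2, 9, -1]
bipush 2  : [-2, 9, -1, 2]
imul      : [-2, 9, -2]
imul      : [-2, -18]
isub      : [16]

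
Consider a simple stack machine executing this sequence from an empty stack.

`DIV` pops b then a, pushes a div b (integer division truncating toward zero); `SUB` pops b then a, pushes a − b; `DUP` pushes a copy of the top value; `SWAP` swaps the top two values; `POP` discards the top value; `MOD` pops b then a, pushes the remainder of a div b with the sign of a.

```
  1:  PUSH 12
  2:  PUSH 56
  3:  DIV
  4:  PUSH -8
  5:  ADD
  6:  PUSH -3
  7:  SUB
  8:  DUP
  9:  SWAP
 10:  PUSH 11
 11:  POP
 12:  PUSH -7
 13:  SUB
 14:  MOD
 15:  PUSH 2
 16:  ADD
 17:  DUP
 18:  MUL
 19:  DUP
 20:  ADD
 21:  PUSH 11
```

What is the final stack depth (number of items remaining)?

PUSH 12 -> 12
PUSH 56 -> 12 56
DIV     -> 0
PUSH -8 -> 0 -8
ADD     -> -8
PUSH -3 -> -8 -3
SUB     -> -5
DUP     -> -5 -5
SWAP    -> -5 -5
PUSH 11 -> -5 -5 11
POP     -> -5 -5
PUSH -7 -> -5 -5 -7
SUB     -> -5 2
MOD     -> -1
PUSH 2  -> -1 2
ADD     -> 1
DUP     -> 1 1
MUL     -> 1
DUP     -> 1 1
ADD     -> 2
PUSH 11 -> 2 11

2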